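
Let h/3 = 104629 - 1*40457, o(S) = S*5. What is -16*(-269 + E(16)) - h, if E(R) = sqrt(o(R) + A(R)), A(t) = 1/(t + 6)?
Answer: -188212 - 8*sqrt(38742)/11 ≈ -1.8836e+5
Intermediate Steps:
o(S) = 5*S
A(t) = 1/(6 + t)
E(R) = sqrt(1/(6 + R) + 5*R) (E(R) = sqrt(5*R + 1/(6 + R)) = sqrt(1/(6 + R) + 5*R))
h = 192516 (h = 3*(104629 - 1*40457) = 3*(104629 - 40457) = 3*64172 = 192516)
-16*(-269 + E(16)) - h = -16*(-269 + sqrt((1 + 5*16*(6 + 16))/(6 + 16))) - 1*192516 = -16*(-269 + sqrt((1 + 5*16*22)/22)) - 192516 = -16*(-269 + sqrt((1 + 1760)/22)) - 192516 = -16*(-269 + sqrt((1/22)*1761)) - 192516 = -16*(-269 + sqrt(1761/22)) - 192516 = -16*(-269 + sqrt(38742)/22) - 192516 = (4304 - 8*sqrt(38742)/11) - 192516 = -188212 - 8*sqrt(38742)/11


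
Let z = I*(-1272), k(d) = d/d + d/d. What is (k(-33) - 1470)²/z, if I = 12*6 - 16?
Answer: -134689/4452 ≈ -30.254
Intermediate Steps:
I = 56 (I = 72 - 16 = 56)
k(d) = 2 (k(d) = 1 + 1 = 2)
z = -71232 (z = 56*(-1272) = -71232)
(k(-33) - 1470)²/z = (2 - 1470)²/(-71232) = (-1468)²*(-1/71232) = 2155024*(-1/71232) = -134689/4452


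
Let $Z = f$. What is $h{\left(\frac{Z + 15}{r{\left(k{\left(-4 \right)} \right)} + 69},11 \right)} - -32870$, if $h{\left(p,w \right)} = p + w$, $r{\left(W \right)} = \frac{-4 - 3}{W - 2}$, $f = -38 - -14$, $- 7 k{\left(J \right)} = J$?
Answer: $\frac{24298969}{739} \approx 32881.0$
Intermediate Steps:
$k{\left(J \right)} = - \frac{J}{7}$
$f = -24$ ($f = -38 + 14 = -24$)
$Z = -24$
$r{\left(W \right)} = - \frac{7}{-2 + W}$
$h{\left(\frac{Z + 15}{r{\left(k{\left(-4 \right)} \right)} + 69},11 \right)} - -32870 = \left(\frac{-24 + 15}{- \frac{7}{-2 - - \frac{4}{7}} + 69} + 11\right) - -32870 = \left(- \frac{9}{- \frac{7}{-2 + \frac{4}{7}} + 69} + 11\right) + 32870 = \left(- \frac{9}{- \frac{7}{- \frac{10}{7}} + 69} + 11\right) + 32870 = \left(- \frac{9}{\left(-7\right) \left(- \frac{7}{10}\right) + 69} + 11\right) + 32870 = \left(- \frac{9}{\frac{49}{10} + 69} + 11\right) + 32870 = \left(- \frac{9}{\frac{739}{10}} + 11\right) + 32870 = \left(\left(-9\right) \frac{10}{739} + 11\right) + 32870 = \left(- \frac{90}{739} + 11\right) + 32870 = \frac{8039}{739} + 32870 = \frac{24298969}{739}$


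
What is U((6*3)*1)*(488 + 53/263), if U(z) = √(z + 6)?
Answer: 256794*√6/263 ≈ 2391.7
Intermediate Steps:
U(z) = √(6 + z)
U((6*3)*1)*(488 + 53/263) = √(6 + (6*3)*1)*(488 + 53/263) = √(6 + 18*1)*(488 + 53*(1/263)) = √(6 + 18)*(488 + 53/263) = √24*(128397/263) = (2*√6)*(128397/263) = 256794*√6/263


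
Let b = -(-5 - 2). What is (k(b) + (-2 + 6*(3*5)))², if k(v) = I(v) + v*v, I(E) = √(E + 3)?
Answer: (137 + √10)² ≈ 19645.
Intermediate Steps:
I(E) = √(3 + E)
b = 7 (b = -1*(-7) = 7)
k(v) = v² + √(3 + v) (k(v) = √(3 + v) + v*v = √(3 + v) + v² = v² + √(3 + v))
(k(b) + (-2 + 6*(3*5)))² = ((7² + √(3 + 7)) + (-2 + 6*(3*5)))² = ((49 + √10) + (-2 + 6*15))² = ((49 + √10) + (-2 + 90))² = ((49 + √10) + 88)² = (137 + √10)²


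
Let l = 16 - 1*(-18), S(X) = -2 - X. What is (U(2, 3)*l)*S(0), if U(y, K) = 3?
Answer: -204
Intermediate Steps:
l = 34 (l = 16 + 18 = 34)
(U(2, 3)*l)*S(0) = (3*34)*(-2 - 1*0) = 102*(-2 + 0) = 102*(-2) = -204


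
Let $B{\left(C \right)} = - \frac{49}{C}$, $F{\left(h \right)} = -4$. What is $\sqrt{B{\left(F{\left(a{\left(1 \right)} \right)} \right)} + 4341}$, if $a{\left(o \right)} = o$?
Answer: $\frac{\sqrt{17413}}{2} \approx 65.979$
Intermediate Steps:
$\sqrt{B{\left(F{\left(a{\left(1 \right)} \right)} \right)} + 4341} = \sqrt{- \frac{49}{-4} + 4341} = \sqrt{\left(-49\right) \left(- \frac{1}{4}\right) + 4341} = \sqrt{\frac{49}{4} + 4341} = \sqrt{\frac{17413}{4}} = \frac{\sqrt{17413}}{2}$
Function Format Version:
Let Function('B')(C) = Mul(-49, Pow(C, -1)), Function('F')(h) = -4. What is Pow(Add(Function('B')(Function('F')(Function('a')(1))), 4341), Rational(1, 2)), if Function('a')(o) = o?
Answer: Mul(Rational(1, 2), Pow(17413, Rational(1, 2))) ≈ 65.979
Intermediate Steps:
Pow(Add(Function('B')(Function('F')(Function('a')(1))), 4341), Rational(1, 2)) = Pow(Add(Mul(-49, Pow(-4, -1)), 4341), Rational(1, 2)) = Pow(Add(Mul(-49, Rational(-1, 4)), 4341), Rational(1, 2)) = Pow(Add(Rational(49, 4), 4341), Rational(1, 2)) = Pow(Rational(17413, 4), Rational(1, 2)) = Mul(Rational(1, 2), Pow(17413, Rational(1, 2)))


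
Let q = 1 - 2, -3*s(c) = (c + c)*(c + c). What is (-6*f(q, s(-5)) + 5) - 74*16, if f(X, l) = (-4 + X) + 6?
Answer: -1185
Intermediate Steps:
s(c) = -4*c**2/3 (s(c) = -(c + c)*(c + c)/3 = -2*c*2*c/3 = -4*c**2/3)
q = -1
f(X, l) = 2 + X
(-6*f(q, s(-5)) + 5) - 74*16 = (-6*(2 - 1) + 5) - 74*16 = (-6*1 + 5) - 1184 = (-6 + 5) - 1184 = -1 - 1184 = -1185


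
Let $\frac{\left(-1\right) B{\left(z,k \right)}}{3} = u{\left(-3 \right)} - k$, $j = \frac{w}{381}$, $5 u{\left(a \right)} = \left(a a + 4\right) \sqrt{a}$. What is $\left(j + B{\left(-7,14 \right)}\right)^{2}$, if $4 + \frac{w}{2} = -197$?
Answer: $\frac{602403373}{403225} - \frac{81120 i \sqrt{3}}{127} \approx 1494.0 - 1106.3 i$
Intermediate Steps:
$w = -402$ ($w = -8 + 2 \left(-197\right) = -8 - 394 = -402$)
$u{\left(a \right)} = \frac{\sqrt{a} \left(4 + a^{2}\right)}{5}$ ($u{\left(a \right)} = \frac{\left(a a + 4\right) \sqrt{a}}{5} = \frac{\left(a^{2} + 4\right) \sqrt{a}}{5} = \frac{\left(4 + a^{2}\right) \sqrt{a}}{5} = \frac{\sqrt{a} \left(4 + a^{2}\right)}{5}$)
$j = - \frac{134}{127}$ ($j = - \frac{402}{381} = \left(-402\right) \frac{1}{381} = - \frac{134}{127} \approx -1.0551$)
$B{\left(z,k \right)} = 3 k - \frac{39 i \sqrt{3}}{5}$ ($B{\left(z,k \right)} = - 3 \left(\frac{\sqrt{-3} \left(4 + \left(-3\right)^{2}\right)}{5} - k\right) = - 3 \left(\frac{i \sqrt{3} \left(4 + 9\right)}{5} - k\right) = - 3 \left(\frac{1}{5} i \sqrt{3} \cdot 13 - k\right) = - 3 \left(\frac{13 i \sqrt{3}}{5} - k\right) = - 3 \left(- k + \frac{13 i \sqrt{3}}{5}\right) = 3 k - \frac{39 i \sqrt{3}}{5}$)
$\left(j + B{\left(-7,14 \right)}\right)^{2} = \left(- \frac{134}{127} + \left(3 \cdot 14 - \frac{39 i \sqrt{3}}{5}\right)\right)^{2} = \left(- \frac{134}{127} + \left(42 - \frac{39 i \sqrt{3}}{5}\right)\right)^{2} = \left(\frac{5200}{127} - \frac{39 i \sqrt{3}}{5}\right)^{2}$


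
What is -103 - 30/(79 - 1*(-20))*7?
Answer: -3469/33 ≈ -105.12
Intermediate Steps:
-103 - 30/(79 - 1*(-20))*7 = -103 - 30/(79 + 20)*7 = -103 - 30/99*7 = -103 - 30*1/99*7 = -103 - 10/33*7 = -103 - 70/33 = -3469/33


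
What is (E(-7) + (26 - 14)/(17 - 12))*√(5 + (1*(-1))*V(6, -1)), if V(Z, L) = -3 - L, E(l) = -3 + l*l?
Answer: 242*√7/5 ≈ 128.05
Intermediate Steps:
E(l) = -3 + l²
(E(-7) + (26 - 14)/(17 - 12))*√(5 + (1*(-1))*V(6, -1)) = ((-3 + (-7)²) + (26 - 14)/(17 - 12))*√(5 + (1*(-1))*(-3 - 1*(-1))) = ((-3 + 49) + 12/5)*√(5 - (-3 + 1)) = (46 + 12*(⅕))*√(5 - 1*(-2)) = (46 + 12/5)*√(5 + 2) = 242*√7/5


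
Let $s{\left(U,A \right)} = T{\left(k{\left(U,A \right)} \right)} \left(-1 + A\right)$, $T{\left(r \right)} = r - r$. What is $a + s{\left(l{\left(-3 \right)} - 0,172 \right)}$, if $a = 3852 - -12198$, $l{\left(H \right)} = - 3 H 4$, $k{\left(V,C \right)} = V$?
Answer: $16050$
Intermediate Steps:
$l{\left(H \right)} = - 12 H$
$T{\left(r \right)} = 0$
$s{\left(U,A \right)} = 0$ ($s{\left(U,A \right)} = 0 \left(-1 + A\right) = 0$)
$a = 16050$ ($a = 3852 + 12198 = 16050$)
$a + s{\left(l{\left(-3 \right)} - 0,172 \right)} = 16050 + 0 = 16050$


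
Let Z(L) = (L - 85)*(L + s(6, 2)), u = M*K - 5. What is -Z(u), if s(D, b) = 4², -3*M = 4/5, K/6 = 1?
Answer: 21526/25 ≈ 861.04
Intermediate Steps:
K = 6 (K = 6*1 = 6)
M = -4/15 (M = -4/(3*5) = -⅓*⅘ = -4/15 ≈ -0.26667)
s(D, b) = 16
u = -33/5 (u = -4/15*6 - 5 = -8/5 - 5 = -33/5 ≈ -6.6000)
Z(L) = (-85 + L)*(16 + L) (Z(L) = (L - 85)*(L + 16) = (-85 + L)*(16 + L))
-Z(u) = -(-1360 + (-33/5)² - 69*(-33/5)) = -(-1360 + 1089/25 + 2277/5) = -1*(-21526/25) = 21526/25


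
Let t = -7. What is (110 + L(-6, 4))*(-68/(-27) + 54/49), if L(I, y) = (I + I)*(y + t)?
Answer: 699340/1323 ≈ 528.60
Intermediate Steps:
L(I, y) = 2*I*(-7 + y) (L(I, y) = (I + I)*(y - 7) = (2*I)*(-7 + y) = 2*I*(-7 + y))
(110 + L(-6, 4))*(-68/(-27) + 54/49) = (110 + 2*(-6)*(-7 + 4))*(-68/(-27) + 54/49) = (110 + 2*(-6)*(-3))*(-68*(-1/27) + 54*(1/49)) = (110 + 36)*(68/27 + 54/49) = 146*(4790/1323) = 699340/1323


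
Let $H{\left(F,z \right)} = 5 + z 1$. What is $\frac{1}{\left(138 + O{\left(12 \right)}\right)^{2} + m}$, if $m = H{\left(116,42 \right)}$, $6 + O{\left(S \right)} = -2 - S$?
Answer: $\frac{1}{13971} \approx 7.1577 \cdot 10^{-5}$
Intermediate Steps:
$O{\left(S \right)} = -8 - S$ ($O{\left(S \right)} = -6 - \left(2 + S\right) = -8 - S$)
$H{\left(F,z \right)} = 5 + z$
$m = 47$ ($m = 5 + 42 = 47$)
$\frac{1}{\left(138 + O{\left(12 \right)}\right)^{2} + m} = \frac{1}{\left(138 - 20\right)^{2} + 47} = \frac{1}{118^{2} + 47} = \frac{1}{13924 + 47} = \frac{1}{13971}$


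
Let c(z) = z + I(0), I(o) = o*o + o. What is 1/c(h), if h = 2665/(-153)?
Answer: -153/2665 ≈ -0.057411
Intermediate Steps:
I(o) = o + o**2 (I(o) = o**2 + o = o + o**2)
h = -2665/153 (h = 2665*(-1/153) = -2665/153 ≈ -17.418)
c(z) = z (c(z) = z + 0*(1 + 0) = z + 0*1 = z + 0 = z)
1/c(h) = 1/(-2665/153) = -153/2665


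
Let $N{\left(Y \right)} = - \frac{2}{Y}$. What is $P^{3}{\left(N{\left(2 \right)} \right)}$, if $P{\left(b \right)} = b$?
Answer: $-1$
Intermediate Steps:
$P^{3}{\left(N{\left(2 \right)} \right)} = \left(- \frac{2}{2}\right)^{3} = \left(\left(-2\right) \frac{1}{2}\right)^{3} = \left(-1\right)^{3} = -1$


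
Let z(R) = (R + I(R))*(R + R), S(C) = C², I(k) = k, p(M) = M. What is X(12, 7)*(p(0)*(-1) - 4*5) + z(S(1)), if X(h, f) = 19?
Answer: -376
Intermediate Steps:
z(R) = 4*R² (z(R) = (R + R)*(R + R) = (2*R)*(2*R) = 4*R²)
X(12, 7)*(p(0)*(-1) - 4*5) + z(S(1)) = 19*(0*(-1) - 4*5) + 4*(1²)² = 19*(0 - 20) + 4*1² = 19*(-20) + 4*1 = -380 + 4 = -376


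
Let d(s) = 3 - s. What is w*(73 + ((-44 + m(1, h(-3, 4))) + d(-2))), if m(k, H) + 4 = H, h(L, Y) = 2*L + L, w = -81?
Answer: -1701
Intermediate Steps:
h(L, Y) = 3*L
m(k, H) = -4 + H
w*(73 + ((-44 + m(1, h(-3, 4))) + d(-2))) = -81*(73 + ((-44 + (-4 + 3*(-3))) + (3 - 1*(-2)))) = -81*(73 + ((-44 + (-4 - 9)) + (3 + 2))) = -81*(73 + ((-44 - 13) + 5)) = -81*(73 + (-57 + 5)) = -81*(73 - 52) = -81*21 = -1701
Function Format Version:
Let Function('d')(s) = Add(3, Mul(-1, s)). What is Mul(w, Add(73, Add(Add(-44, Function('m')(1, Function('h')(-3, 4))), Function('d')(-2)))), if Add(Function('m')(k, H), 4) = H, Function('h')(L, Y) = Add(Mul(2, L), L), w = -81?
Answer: -1701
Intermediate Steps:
Function('h')(L, Y) = Mul(3, L)
Function('m')(k, H) = Add(-4, H)
Mul(w, Add(73, Add(Add(-44, Function('m')(1, Function('h')(-3, 4))), Function('d')(-2)))) = Mul(-81, Add(73, Add(Add(-44, Add(-4, Mul(3, -3))), Add(3, Mul(-1, -2))))) = Mul(-81, Add(73, Add(Add(-44, Add(-4, -9)), Add(3, 2)))) = Mul(-81, Add(73, Add(Add(-44, -13), 5))) = Mul(-81, Add(73, Add(-57, 5))) = Mul(-81, Add(73, -52)) = Mul(-81, 21) = -1701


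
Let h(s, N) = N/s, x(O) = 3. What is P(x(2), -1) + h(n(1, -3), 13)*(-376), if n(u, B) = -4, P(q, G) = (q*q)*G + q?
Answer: 1216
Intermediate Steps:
P(q, G) = q + G*q² (P(q, G) = q²*G + q = G*q² + q = q + G*q²)
h(s, N) = N/s
P(x(2), -1) + h(n(1, -3), 13)*(-376) = 3*(1 - 1*3) + (13/(-4))*(-376) = 3*(1 - 3) + (13*(-¼))*(-376) = 3*(-2) - 13/4*(-376) = -6 + 1222 = 1216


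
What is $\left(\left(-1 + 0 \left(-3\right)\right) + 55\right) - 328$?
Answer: $-274$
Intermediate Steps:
$\left(\left(-1 + 0 \left(-3\right)\right) + 55\right) - 328 = \left(\left(-1 + 0\right) + 55\right) - 328 = \left(-1 + 55\right) - 328 = 54 - 328 = -274$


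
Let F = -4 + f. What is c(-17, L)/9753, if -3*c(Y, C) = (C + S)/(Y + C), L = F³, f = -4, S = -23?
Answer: -535/15478011 ≈ -3.4565e-5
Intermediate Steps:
F = -8 (F = -4 - 4 = -8)
L = -512 (L = (-8)³ = -512)
c(Y, C) = -(-23 + C)/(3*(C + Y)) (c(Y, C) = -(C - 23)/(3*(Y + C)) = -(-23 + C)/(3*(C + Y)))
c(-17, L)/9753 = ((23 - 1*(-512))/(3*(-512 - 17)))/9753 = ((⅓)*(23 + 512)/(-529))*(1/9753) = ((⅓)*(-1/529)*535)*(1/9753) = -535/1587*1/9753 = -535/15478011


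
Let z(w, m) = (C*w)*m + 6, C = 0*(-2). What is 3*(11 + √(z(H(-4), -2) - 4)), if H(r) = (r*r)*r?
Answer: 33 + 3*√2 ≈ 37.243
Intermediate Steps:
C = 0
H(r) = r³ (H(r) = r²*r = r³)
z(w, m) = 6 (z(w, m) = (0*w)*m + 6 = 0*m + 6 = 0 + 6 = 6)
3*(11 + √(z(H(-4), -2) - 4)) = 3*(11 + √(6 - 4)) = 3*(11 + √2) = 33 + 3*√2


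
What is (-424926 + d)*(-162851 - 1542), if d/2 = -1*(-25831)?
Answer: 61361988752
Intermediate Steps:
d = 51662 (d = 2*(-1*(-25831)) = 2*25831 = 51662)
(-424926 + d)*(-162851 - 1542) = (-424926 + 51662)*(-162851 - 1542) = -373264*(-164393) = 61361988752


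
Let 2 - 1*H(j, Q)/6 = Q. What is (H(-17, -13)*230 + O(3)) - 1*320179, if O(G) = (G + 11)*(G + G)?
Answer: -299395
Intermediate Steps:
H(j, Q) = 12 - 6*Q
O(G) = 2*G*(11 + G) (O(G) = (11 + G)*(2*G) = 2*G*(11 + G))
(H(-17, -13)*230 + O(3)) - 1*320179 = ((12 - 6*(-13))*230 + 2*3*(11 + 3)) - 1*320179 = ((12 + 78)*230 + 2*3*14) - 320179 = (90*230 + 84) - 320179 = (20700 + 84) - 320179 = 20784 - 320179 = -299395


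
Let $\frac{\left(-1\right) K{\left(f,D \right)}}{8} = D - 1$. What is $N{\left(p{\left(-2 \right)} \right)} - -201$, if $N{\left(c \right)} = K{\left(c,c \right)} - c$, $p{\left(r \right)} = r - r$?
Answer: $209$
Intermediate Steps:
$K{\left(f,D \right)} = 8 - 8 D$ ($K{\left(f,D \right)} = - 8 \left(D - 1\right) = - 8 \left(-1 + D\right) = 8 - 8 D$)
$p{\left(r \right)} = 0$
$N{\left(c \right)} = 8 - 9 c$ ($N{\left(c \right)} = \left(8 - 8 c\right) - c = 8 - 9 c$)
$N{\left(p{\left(-2 \right)} \right)} - -201 = \left(8 - 0\right) - -201 = \left(8 + 0\right) + 201 = 8 + 201 = 209$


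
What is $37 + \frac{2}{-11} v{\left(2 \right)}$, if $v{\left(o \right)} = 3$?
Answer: $\frac{401}{11} \approx 36.455$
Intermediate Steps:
$37 + \frac{2}{-11} v{\left(2 \right)} = 37 + \frac{2}{-11} \cdot 3 = 37 + 2 \left(- \frac{1}{11}\right) 3 = 37 - \frac{6}{11} = \frac{401}{11}$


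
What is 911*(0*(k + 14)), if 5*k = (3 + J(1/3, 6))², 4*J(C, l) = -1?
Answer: 0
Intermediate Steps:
J(C, l) = -¼ (J(C, l) = (¼)*(-1) = -¼)
k = 121/80 (k = (3 - ¼)²/5 = (11/4)²/5 = (⅕)*(121/16) = 121/80 ≈ 1.5125)
911*(0*(k + 14)) = 911*(0*(121/80 + 14)) = 911*(0*(1241/80)) = 911*0 = 0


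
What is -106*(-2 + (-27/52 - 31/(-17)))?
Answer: 32595/442 ≈ 73.744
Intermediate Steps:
-106*(-2 + (-27/52 - 31/(-17))) = -106*(-2 + (-27*1/52 - 31*(-1/17))) = -106*(-2 + (-27/52 + 31/17)) = -106*(-2 + 1153/884) = -106*(-615/884) = 32595/442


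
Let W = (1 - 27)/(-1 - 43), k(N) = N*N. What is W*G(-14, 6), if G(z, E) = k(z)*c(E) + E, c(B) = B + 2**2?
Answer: 12779/11 ≈ 1161.7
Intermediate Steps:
k(N) = N**2
c(B) = 4 + B (c(B) = B + 4 = 4 + B)
W = 13/22 (W = -26/(-44) = -26*(-1/44) = 13/22 ≈ 0.59091)
G(z, E) = E + z**2*(4 + E) (G(z, E) = z**2*(4 + E) + E = E + z**2*(4 + E))
W*G(-14, 6) = 13*(6 + (-14)**2*(4 + 6))/22 = 13*(6 + 196*10)/22 = 13*(6 + 1960)/22 = (13/22)*1966 = 12779/11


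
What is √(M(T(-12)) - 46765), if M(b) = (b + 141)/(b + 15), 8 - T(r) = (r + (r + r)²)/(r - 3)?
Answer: I*√477018354/101 ≈ 216.25*I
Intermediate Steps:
T(r) = 8 - (r + 4*r²)/(-3 + r) (T(r) = 8 - (r + (r + r)²)/(r - 3) = 8 - (r + (2*r)²)/(-3 + r) = 8 - (r + 4*r²)/(-3 + r))
M(b) = (141 + b)/(15 + b)
√(M(T(-12)) - 46765) = √((141 + (-24 - 4*(-12)² + 7*(-12))/(-3 - 12))/(15 + (-24 - 4*(-12)² + 7*(-12))/(-3 - 12)) - 46765) = √((141 + (-24 - 4*144 - 84)/(-15))/(15 + (-24 - 4*144 - 84)/(-15)) - 46765) = √((141 - (-24 - 576 - 84)/15)/(15 - (-24 - 576 - 84)/15) - 46765) = √((141 - 1/15*(-684))/(15 - 1/15*(-684)) - 46765) = √((141 + 228/5)/(15 + 228/5) - 46765) = √((933/5)/(303/5) - 46765) = √((5/303)*(933/5) - 46765) = √(311/101 - 46765) = √(-4722954/101) = I*√477018354/101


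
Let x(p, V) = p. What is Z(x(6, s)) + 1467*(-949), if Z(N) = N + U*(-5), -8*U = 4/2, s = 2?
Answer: -5568703/4 ≈ -1.3922e+6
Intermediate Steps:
U = -1/4 (U = -1/(2*2) = -1/8*2 = -1/4 ≈ -0.25000)
Z(N) = 5/4 + N (Z(N) = N - 1/4*(-5) = N + 5/4 = 5/4 + N)
Z(x(6, s)) + 1467*(-949) = (5/4 + 6) + 1467*(-949) = 29/4 - 1392183 = -5568703/4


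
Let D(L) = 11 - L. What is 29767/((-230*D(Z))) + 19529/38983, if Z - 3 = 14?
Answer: 1187356981/53796540 ≈ 22.071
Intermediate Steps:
Z = 17 (Z = 3 + 14 = 17)
29767/((-230*D(Z))) + 19529/38983 = 29767/((-230*(11 - 1*17))) + 19529/38983 = 29767/((-230*(11 - 17))) + 19529*(1/38983) = 29767/((-230*(-6))) + 19529/38983 = 29767/1380 + 19529/38983 = 1187356981/53796540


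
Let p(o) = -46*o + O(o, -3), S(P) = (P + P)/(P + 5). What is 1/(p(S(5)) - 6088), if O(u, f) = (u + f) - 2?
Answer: -1/6138 ≈ -0.00016292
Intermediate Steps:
O(u, f) = -2 + f + u (O(u, f) = (f + u) - 2 = -2 + f + u)
S(P) = 2*P/(5 + P) (S(P) = (2*P)/(5 + P) = 2*P/(5 + P))
p(o) = -5 - 45*o (p(o) = -46*o + (-2 - 3 + o) = -46*o + (-5 + o) = -5 - 45*o)
1/(p(S(5)) - 6088) = 1/((-5 - 90*5/(5 + 5)) - 6088) = 1/((-5 - 90*5/10) - 6088) = 1/((-5 - 45*1) - 6088) = 1/((-5 - 45) - 6088) = 1/(-50 - 6088) = 1/(-6138) = -1/6138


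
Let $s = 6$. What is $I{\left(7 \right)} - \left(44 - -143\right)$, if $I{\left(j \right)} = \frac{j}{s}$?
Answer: $- \frac{1115}{6} \approx -185.83$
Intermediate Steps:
$I{\left(j \right)} = \frac{j}{6}$
$I{\left(7 \right)} - \left(44 - -143\right) = \frac{1}{6} \cdot 7 - \left(44 - -143\right) = \frac{7}{6} - \left(44 + 143\right) = \frac{7}{6} - 187 = - \frac{1115}{6}$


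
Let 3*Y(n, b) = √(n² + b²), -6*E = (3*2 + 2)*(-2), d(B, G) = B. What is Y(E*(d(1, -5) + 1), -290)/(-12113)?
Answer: -2*√189289/109017 ≈ -0.0079818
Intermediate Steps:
E = 8/3 (E = -(3*2 + 2)*(-2)/6 = -(6 + 2)*(-2)/6 = -4*(-2)/3 = -⅙*(-16) = 8/3 ≈ 2.6667)
Y(n, b) = √(b² + n²)/3 (Y(n, b) = √(n² + b²)/3 = √(b² + n²)/3)
Y(E*(d(1, -5) + 1), -290)/(-12113) = (√((-290)² + (8*(1 + 1)/3)²)/3)/(-12113) = (√(84100 + ((8/3)*2)²)/3)*(-1/12113) = (√(84100 + (16/3)²)/3)*(-1/12113) = (√(84100 + 256/9)/3)*(-1/12113) = (√(757156/9)/3)*(-1/12113) = ((2*√189289/3)/3)*(-1/12113) = (2*√189289/9)*(-1/12113) = -2*√189289/109017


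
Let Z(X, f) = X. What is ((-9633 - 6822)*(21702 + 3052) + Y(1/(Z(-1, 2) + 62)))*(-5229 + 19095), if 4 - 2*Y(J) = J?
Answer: -344527824625101/61 ≈ -5.6480e+12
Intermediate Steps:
Y(J) = 2 - J/2
((-9633 - 6822)*(21702 + 3052) + Y(1/(Z(-1, 2) + 62)))*(-5229 + 19095) = ((-9633 - 6822)*(21702 + 3052) + (2 - 1/(2*(-1 + 62))))*(-5229 + 19095) = (-16455*24754 + (2 - ½/61))*13866 = (-407327070 + (2 - ½*1/61))*13866 = (-407327070 + (2 - 1/122))*13866 = (-407327070 + 243/122)*13866 = -49693902297/122*13866 = -344527824625101/61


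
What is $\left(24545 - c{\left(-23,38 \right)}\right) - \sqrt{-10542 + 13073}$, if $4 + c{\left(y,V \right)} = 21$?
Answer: $24528 - \sqrt{2531} \approx 24478.0$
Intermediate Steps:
$c{\left(y,V \right)} = 17$ ($c{\left(y,V \right)} = -4 + 21 = 17$)
$\left(24545 - c{\left(-23,38 \right)}\right) - \sqrt{-10542 + 13073} = \left(24545 - 17\right) - \sqrt{-10542 + 13073} = \left(24545 - 17\right) - \sqrt{2531} = 24528 - \sqrt{2531}$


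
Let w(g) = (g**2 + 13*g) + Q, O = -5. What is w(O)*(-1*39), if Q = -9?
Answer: 1911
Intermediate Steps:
w(g) = -9 + g**2 + 13*g (w(g) = (g**2 + 13*g) - 9 = -9 + g**2 + 13*g)
w(O)*(-1*39) = (-9 + (-5)**2 + 13*(-5))*(-1*39) = (-9 + 25 - 65)*(-39) = -49*(-39) = 1911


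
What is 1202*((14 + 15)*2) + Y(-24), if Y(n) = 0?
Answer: 69716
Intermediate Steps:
1202*((14 + 15)*2) + Y(-24) = 1202*((14 + 15)*2) + 0 = 1202*(29*2) + 0 = 1202*58 + 0 = 69716 + 0 = 69716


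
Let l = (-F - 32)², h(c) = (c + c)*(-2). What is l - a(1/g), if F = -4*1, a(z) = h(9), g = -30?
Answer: 820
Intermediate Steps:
h(c) = -4*c (h(c) = (2*c)*(-2) = -4*c)
a(z) = -36 (a(z) = -4*9 = -36)
F = -4
l = 784 (l = (-1*(-4) - 32)² = (4 - 32)² = (-28)² = 784)
l - a(1/g) = 784 - 1*(-36) = 784 + 36 = 820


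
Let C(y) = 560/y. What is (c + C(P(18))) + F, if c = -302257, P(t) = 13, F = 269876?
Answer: -420393/13 ≈ -32338.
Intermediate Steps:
(c + C(P(18))) + F = (-302257 + 560/13) + 269876 = -3928781/13 + 269876 = -420393/13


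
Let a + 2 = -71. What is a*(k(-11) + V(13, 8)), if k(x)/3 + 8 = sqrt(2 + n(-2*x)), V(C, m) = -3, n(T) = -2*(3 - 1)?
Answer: 1971 - 219*I*sqrt(2) ≈ 1971.0 - 309.71*I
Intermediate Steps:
n(T) = -4 (n(T) = -2*2 = -4)
a = -73 (a = -2 - 71 = -73)
k(x) = -24 + 3*I*sqrt(2) (k(x) = -24 + 3*sqrt(2 - 4) = -24 + 3*sqrt(-2) = -24 + 3*(I*sqrt(2)) = -24 + 3*I*sqrt(2))
a*(k(-11) + V(13, 8)) = -73*((-24 + 3*I*sqrt(2)) - 3) = -73*(-27 + 3*I*sqrt(2)) = 1971 - 219*I*sqrt(2)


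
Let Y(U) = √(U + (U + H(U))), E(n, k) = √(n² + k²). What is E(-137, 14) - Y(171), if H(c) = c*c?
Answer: √18965 - 3*√3287 ≈ -34.284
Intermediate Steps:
H(c) = c²
E(n, k) = √(k² + n²)
Y(U) = √(U² + 2*U) (Y(U) = √(U + (U + U²)) = √(U² + 2*U))
E(-137, 14) - Y(171) = √(14² + (-137)²) - √(171*(2 + 171)) = √(196 + 18769) - √(171*173) = √18965 - √29583 = √18965 - 3*√3287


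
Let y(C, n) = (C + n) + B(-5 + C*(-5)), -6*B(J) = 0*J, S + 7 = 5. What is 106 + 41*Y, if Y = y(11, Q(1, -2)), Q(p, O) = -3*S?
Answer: 803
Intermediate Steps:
S = -2 (S = -7 + 5 = -2)
Q(p, O) = 6 (Q(p, O) = -3*(-2) = 6)
B(J) = 0 (B(J) = -0*J = -1/6*0 = 0)
y(C, n) = C + n (y(C, n) = (C + n) + 0 = C + n)
Y = 17 (Y = 11 + 6 = 17)
106 + 41*Y = 106 + 41*17 = 106 + 697 = 803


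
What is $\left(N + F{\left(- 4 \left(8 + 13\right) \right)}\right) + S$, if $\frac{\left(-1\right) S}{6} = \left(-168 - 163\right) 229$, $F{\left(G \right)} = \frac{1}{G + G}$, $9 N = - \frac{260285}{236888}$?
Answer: $\frac{1696829569177}{3730986} \approx 4.5479 \cdot 10^{5}$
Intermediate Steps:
$N = - \frac{260285}{2131992}$ ($N = \frac{\left(-260285\right) \frac{1}{236888}}{9} = \frac{1}{9} \left(- \frac{260285}{236888}\right) = - \frac{260285}{2131992} \approx -0.12209$)
$F{\left(G \right)} = \frac{1}{2 G}$
$S = 454794$ ($S = - 6 \left(-168 - 163\right) 229 = - 6 \left(\left(-331\right) 229\right) = \left(-6\right) \left(-75799\right) = 454794$)
$\left(N + F{\left(- 4 \left(8 + 13\right) \right)}\right) + S = \left(- \frac{260285}{2131992} + \frac{1}{2 \left(- 4 \left(8 + 13\right)\right)}\right) + 454794 = \left(- \frac{260285}{2131992} + \frac{1}{2 \left(\left(-4\right) 21\right)}\right) + 454794 = \left(- \frac{260285}{2131992} + \frac{1}{2 \left(-84\right)}\right) + 454794 = \left(- \frac{260285}{2131992} + \frac{1}{2} \left(- \frac{1}{84}\right)\right) + 454794 = \left(- \frac{260285}{2131992} - \frac{1}{168}\right) + 454794 = - \frac{477707}{3730986} + 454794 = \frac{1696829569177}{3730986}$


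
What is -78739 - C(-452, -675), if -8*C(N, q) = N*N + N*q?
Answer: -30127/2 ≈ -15064.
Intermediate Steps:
C(N, q) = -N²/8 - N*q/8 (C(N, q) = -(N*N + N*q)/8 = -(N² + N*q)/8 = -N²/8 - N*q/8)
-78739 - C(-452, -675) = -78739 - (-1)*(-452)*(-452 - 675)/8 = -78739 - (-1)*(-452)*(-1127)/8 = -78739 - 1*(-127351/2) = -78739 + 127351/2 = -30127/2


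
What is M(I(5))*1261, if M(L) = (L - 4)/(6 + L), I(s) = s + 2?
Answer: 291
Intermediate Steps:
I(s) = 2 + s
M(L) = (-4 + L)/(6 + L)
M(I(5))*1261 = ((-4 + (2 + 5))/(6 + (2 + 5)))*1261 = ((-4 + 7)/(6 + 7))*1261 = (3/13)*1261 = 291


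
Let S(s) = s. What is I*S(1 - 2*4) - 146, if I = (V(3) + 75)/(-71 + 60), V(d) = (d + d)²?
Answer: -829/11 ≈ -75.364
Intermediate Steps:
V(d) = 4*d² (V(d) = (2*d)² = 4*d²)
I = -111/11 (I = (4*3² + 75)/(-71 + 60) = (4*9 + 75)/(-11) = (36 + 75)*(-1/11) = 111*(-1/11) = -111/11 ≈ -10.091)
I*S(1 - 2*4) - 146 = -111*(1 - 2*4)/11 - 146 = -111*(1 - 8)/11 - 146 = -111/11*(-7) - 146 = 777/11 - 146 = -829/11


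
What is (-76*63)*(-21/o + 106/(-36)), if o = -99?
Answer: 143906/11 ≈ 13082.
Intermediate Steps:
(-76*63)*(-21/o + 106/(-36)) = (-76*63)*(-21/(-99) + 106/(-36)) = -4788*(-21*(-1/99) + 106*(-1/36)) = -4788*(7/33 - 53/18) = -4788*(-541/198) = 143906/11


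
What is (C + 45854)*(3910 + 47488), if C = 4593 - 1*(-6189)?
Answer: 2910977128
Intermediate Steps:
C = 10782 (C = 4593 + 6189 = 10782)
(C + 45854)*(3910 + 47488) = (10782 + 45854)*(3910 + 47488) = 56636*51398 = 2910977128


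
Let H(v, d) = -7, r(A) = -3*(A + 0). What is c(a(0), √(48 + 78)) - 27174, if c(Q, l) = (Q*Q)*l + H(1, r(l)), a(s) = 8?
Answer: -27181 + 192*√14 ≈ -26463.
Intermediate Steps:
r(A) = -3*A
c(Q, l) = -7 + l*Q² (c(Q, l) = (Q*Q)*l - 7 = Q²*l - 7 = l*Q² - 7 = -7 + l*Q²)
c(a(0), √(48 + 78)) - 27174 = (-7 + √(48 + 78)*8²) - 27174 = (-7 + √126*64) - 27174 = (-7 + (3*√14)*64) - 27174 = (-7 + 192*√14) - 27174 = -27181 + 192*√14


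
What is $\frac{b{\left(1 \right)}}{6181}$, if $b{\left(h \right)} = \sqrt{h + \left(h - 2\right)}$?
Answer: $0$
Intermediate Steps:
$b{\left(h \right)} = \sqrt{-2 + 2 h}$ ($b{\left(h \right)} = \sqrt{h + \left(h - 2\right)} = \sqrt{h + \left(-2 + h\right)} = \sqrt{-2 + 2 h}$)
$\frac{b{\left(1 \right)}}{6181} = \frac{\sqrt{-2 + 2 \cdot 1}}{6181} = \sqrt{-2 + 2} \cdot \frac{1}{6181} = \sqrt{0} \cdot \frac{1}{6181} = 0 \cdot \frac{1}{6181} = 0$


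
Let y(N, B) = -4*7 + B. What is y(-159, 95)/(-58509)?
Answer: -67/58509 ≈ -0.0011451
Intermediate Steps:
y(N, B) = -28 + B
y(-159, 95)/(-58509) = (-28 + 95)/(-58509) = 67*(-1/58509) = -67/58509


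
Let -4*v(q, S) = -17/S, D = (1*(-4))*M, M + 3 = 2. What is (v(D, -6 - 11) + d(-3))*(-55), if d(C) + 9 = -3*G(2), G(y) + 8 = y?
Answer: -1925/4 ≈ -481.25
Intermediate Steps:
G(y) = -8 + y
M = -1 (M = -3 + 2 = -1)
D = 4 (D = (1*(-4))*(-1) = -4*(-1) = 4)
d(C) = 9 (d(C) = -9 - 3*(-8 + 2) = -9 - 3*(-6) = -9 + 18 = 9)
v(q, S) = 17/(4*S) (v(q, S) = -(-17)/(4*S) = 17/(4*S))
(v(D, -6 - 11) + d(-3))*(-55) = (17/(4*(-6 - 11)) + 9)*(-55) = ((17/4)/(-17) + 9)*(-55) = ((17/4)*(-1/17) + 9)*(-55) = (-¼ + 9)*(-55) = (35/4)*(-55) = -1925/4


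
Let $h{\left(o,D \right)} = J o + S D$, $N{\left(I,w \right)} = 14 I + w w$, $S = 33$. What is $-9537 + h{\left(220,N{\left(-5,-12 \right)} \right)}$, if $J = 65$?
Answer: $7205$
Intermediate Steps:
$N{\left(I,w \right)} = w^{2} + 14 I$ ($N{\left(I,w \right)} = 14 I + w^{2} = w^{2} + 14 I$)
$h{\left(o,D \right)} = 33 D + 65 o$ ($h{\left(o,D \right)} = 65 o + 33 D = 33 D + 65 o$)
$-9537 + h{\left(220,N{\left(-5,-12 \right)} \right)} = -9537 + \left(33 \left(\left(-12\right)^{2} + 14 \left(-5\right)\right) + 65 \cdot 220\right) = -9537 + \left(33 \left(144 - 70\right) + 14300\right) = -9537 + \left(33 \cdot 74 + 14300\right) = -9537 + \left(2442 + 14300\right) = -9537 + 16742 = 7205$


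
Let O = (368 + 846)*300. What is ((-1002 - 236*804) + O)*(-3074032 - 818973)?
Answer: -675257289270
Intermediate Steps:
O = 364200 (O = 1214*300 = 364200)
((-1002 - 236*804) + O)*(-3074032 - 818973) = ((-1002 - 236*804) + 364200)*(-3074032 - 818973) = ((-1002 - 189744) + 364200)*(-3893005) = (-190746 + 364200)*(-3893005) = 173454*(-3893005) = -675257289270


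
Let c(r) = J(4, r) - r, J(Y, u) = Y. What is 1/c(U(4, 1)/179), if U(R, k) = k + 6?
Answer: 179/709 ≈ 0.25247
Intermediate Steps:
U(R, k) = 6 + k
c(r) = 4 - r
1/c(U(4, 1)/179) = 1/(4 - (6 + 1)/179) = 1/(4 - 7/179) = 1/(709/179) = 179/709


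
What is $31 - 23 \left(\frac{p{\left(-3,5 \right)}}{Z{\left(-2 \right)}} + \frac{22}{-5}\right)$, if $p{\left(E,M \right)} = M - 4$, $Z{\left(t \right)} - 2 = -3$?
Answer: $\frac{776}{5} \approx 155.2$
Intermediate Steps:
$Z{\left(t \right)} = -1$ ($Z{\left(t \right)} = 2 - 3 = -1$)
$p{\left(E,M \right)} = -4 + M$
$31 - 23 \left(\frac{p{\left(-3,5 \right)}}{Z{\left(-2 \right)}} + \frac{22}{-5}\right) = 31 - 23 \left(\frac{-4 + 5}{-1} + \frac{22}{-5}\right) = 31 - 23 \left(1 \left(-1\right) + 22 \left(- \frac{1}{5}\right)\right) = 31 - 23 \left(-1 - \frac{22}{5}\right) = 31 - - \frac{621}{5} = 31 + \frac{621}{5} = \frac{776}{5}$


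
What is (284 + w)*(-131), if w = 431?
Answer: -93665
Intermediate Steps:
(284 + w)*(-131) = (284 + 431)*(-131) = 715*(-131) = -93665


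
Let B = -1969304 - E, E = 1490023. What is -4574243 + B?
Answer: -8033570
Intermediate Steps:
B = -3459327 (B = -1969304 - 1*1490023 = -1969304 - 1490023 = -3459327)
-4574243 + B = -4574243 - 3459327 = -8033570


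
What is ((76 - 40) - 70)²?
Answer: 1156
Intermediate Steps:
((76 - 40) - 70)² = (36 - 70)² = (-34)² = 1156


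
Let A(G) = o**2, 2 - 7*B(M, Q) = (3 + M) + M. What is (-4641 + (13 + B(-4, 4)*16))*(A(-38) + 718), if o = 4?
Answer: -3385208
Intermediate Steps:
B(M, Q) = -1/7 - 2*M/7 (B(M, Q) = 2/7 - ((3 + M) + M)/7 = 2/7 - (3 + 2*M)/7 = 2/7 + (-3/7 - 2*M/7) = -1/7 - 2*M/7)
A(G) = 16 (A(G) = 4**2 = 16)
(-4641 + (13 + B(-4, 4)*16))*(A(-38) + 718) = (-4641 + (13 + (-1/7 - 2/7*(-4))*16))*(16 + 718) = (-4641 + (13 + (-1/7 + 8/7)*16))*734 = (-4641 + (13 + 1*16))*734 = (-4641 + (13 + 16))*734 = (-4641 + 29)*734 = -4612*734 = -3385208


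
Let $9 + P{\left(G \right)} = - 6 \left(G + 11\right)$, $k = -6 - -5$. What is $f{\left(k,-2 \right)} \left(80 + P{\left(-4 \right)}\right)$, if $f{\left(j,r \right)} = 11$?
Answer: $319$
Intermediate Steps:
$k = -1$ ($k = -6 + 5 = -1$)
$P{\left(G \right)} = -75 - 6 G$ ($P{\left(G \right)} = -9 - 6 \left(G + 11\right) = -9 - 6 \left(11 + G\right) = -9 - \left(66 + 6 G\right) = -75 - 6 G$)
$f{\left(k,-2 \right)} \left(80 + P{\left(-4 \right)}\right) = 11 \left(80 - 51\right) = 11 \cdot 29 = 319$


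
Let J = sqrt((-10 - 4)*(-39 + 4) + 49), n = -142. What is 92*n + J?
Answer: -13064 + 7*sqrt(11) ≈ -13041.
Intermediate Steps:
J = 7*sqrt(11) (J = sqrt(-14*(-35) + 49) = sqrt(490 + 49) = sqrt(539) = 7*sqrt(11) ≈ 23.216)
92*n + J = 92*(-142) + 7*sqrt(11) = -13064 + 7*sqrt(11)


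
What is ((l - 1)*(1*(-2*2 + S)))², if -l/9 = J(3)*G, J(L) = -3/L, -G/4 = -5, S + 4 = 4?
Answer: 512656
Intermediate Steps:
S = 0 (S = -4 + 4 = 0)
G = 20 (G = -4*(-5) = 20)
l = 180 (l = -9*(-3/3)*20 = -9*(-3*⅓)*20 = -(-9)*20 = -9*(-20) = 180)
((l - 1)*(1*(-2*2 + S)))² = ((180 - 1)*(1*(-2*2 + 0)))² = (179*(1*(-4 + 0)))² = (179*(1*(-4)))² = (179*(-4))² = (-716)² = 512656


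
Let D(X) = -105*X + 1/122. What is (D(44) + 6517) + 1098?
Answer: 365391/122 ≈ 2995.0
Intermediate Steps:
D(X) = 1/122 - 105*X (D(X) = -105*X + 1/122 = 1/122 - 105*X)
(D(44) + 6517) + 1098 = ((1/122 - 105*44) + 6517) + 1098 = ((1/122 - 4620) + 6517) + 1098 = (-563639/122 + 6517) + 1098 = 231435/122 + 1098 = 365391/122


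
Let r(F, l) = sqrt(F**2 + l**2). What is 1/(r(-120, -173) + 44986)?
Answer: 44986/2023695867 - sqrt(44329)/2023695867 ≈ 2.2126e-5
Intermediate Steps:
1/(r(-120, -173) + 44986) = 1/(sqrt((-120)**2 + (-173)**2) + 44986) = 1/(sqrt(14400 + 29929) + 44986) = 1/(sqrt(44329) + 44986) = 1/(44986 + sqrt(44329))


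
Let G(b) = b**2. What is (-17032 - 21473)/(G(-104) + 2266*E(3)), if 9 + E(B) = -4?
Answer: 12835/6214 ≈ 2.0655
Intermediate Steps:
E(B) = -13 (E(B) = -9 - 4 = -13)
(-17032 - 21473)/(G(-104) + 2266*E(3)) = (-17032 - 21473)/((-104)**2 + 2266*(-13)) = -38505/(10816 - 29458) = -38505/(-18642) = -38505*(-1/18642) = 12835/6214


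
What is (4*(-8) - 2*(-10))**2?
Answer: 144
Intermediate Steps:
(4*(-8) - 2*(-10))**2 = (-32 + 20)**2 = (-12)**2 = 144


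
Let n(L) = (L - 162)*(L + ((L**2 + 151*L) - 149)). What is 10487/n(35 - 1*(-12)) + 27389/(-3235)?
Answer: -5804817277/684823620 ≈ -8.4764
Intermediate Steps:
n(L) = (-162 + L)*(-149 + L**2 + 152*L) (n(L) = (-162 + L)*(L + (-149 + L**2 + 151*L)) = (-162 + L)*(-149 + L**2 + 152*L))
10487/n(35 - 1*(-12)) + 27389/(-3235) = 10487/(24138 + (35 - 1*(-12))**3 - 24773*(35 - 1*(-12)) - 10*(35 - 1*(-12))**2) + 27389/(-3235) = 10487/(24138 + (35 + 12)**3 - 24773*(35 + 12) - 10*(35 + 12)**2) + 27389*(-1/3235) = 10487/(24138 + 47**3 - 24773*47 - 10*47**2) - 27389/3235 = 10487/(24138 + 103823 - 1164331 - 10*2209) - 27389/3235 = 10487/(24138 + 103823 - 1164331 - 22090) - 27389/3235 = 10487/(-1058460) - 27389/3235 = 10487*(-1/1058460) - 27389/3235 = -10487/1058460 - 27389/3235 = -5804817277/684823620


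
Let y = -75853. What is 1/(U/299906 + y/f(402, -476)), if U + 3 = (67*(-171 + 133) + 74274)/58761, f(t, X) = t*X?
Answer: 562025587053672/222786742744523 ≈ 2.5227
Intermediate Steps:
f(t, X) = X*t
U = -104555/58761 (U = -3 + (67*(-171 + 133) + 74274)/58761 = -3 + (67*(-38) + 74274)*(1/58761) = -3 + (-2546 + 74274)*(1/58761) = -3 + 71728*(1/58761) = -3 + 71728/58761 = -104555/58761 ≈ -1.7793)
1/(U/299906 + y/f(402, -476)) = 1/(-104555/58761/299906 - 75853/((-476*402))) = 1/(-104555/58761*1/299906 - 75853/(-191352)) = 1/(-104555/17622776466 - 75853*(-1/191352)) = 1/(-104555/17622776466 + 75853/191352) = 1/(222786742744523/562025587053672) = 562025587053672/222786742744523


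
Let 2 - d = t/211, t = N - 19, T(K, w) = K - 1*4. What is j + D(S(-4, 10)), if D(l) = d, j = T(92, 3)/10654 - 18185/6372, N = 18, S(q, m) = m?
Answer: -6022566385/7162108884 ≈ -0.84089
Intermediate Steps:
T(K, w) = -4 + K (T(K, w) = K - 4 = -4 + K)
j = -96591127/33943644 (j = (-4 + 92)/10654 - 18185/6372 = 88*(1/10654) - 18185*1/6372 = 44/5327 - 18185/6372 = -96591127/33943644 ≈ -2.8456)
t = -1 (t = 18 - 19 = -1)
d = 423/211 (d = 2 - (-1)/211 = 2 - 1*(-1/211) = 2 + 1/211 = 423/211 ≈ 2.0047)
D(l) = 423/211
j + D(S(-4, 10)) = -96591127/33943644 + 423/211 = -6022566385/7162108884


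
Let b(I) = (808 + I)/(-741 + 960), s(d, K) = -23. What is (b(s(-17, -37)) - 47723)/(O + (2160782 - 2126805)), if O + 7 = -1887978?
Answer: 1306319/50753469 ≈ 0.025739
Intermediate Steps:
O = -1887985 (O = -7 - 1887978 = -1887985)
b(I) = 808/219 + I/219 (b(I) = (808 + I)/219 = (808 + I)*(1/219) = 808/219 + I/219)
(b(s(-17, -37)) - 47723)/(O + (2160782 - 2126805)) = ((808/219 + (1/219)*(-23)) - 47723)/(-1887985 + (2160782 - 2126805)) = ((808/219 - 23/219) - 47723)/(-1887985 + 33977) = (785/219 - 47723)/(-1854008) = -10450552/219*(-1/1854008) = 1306319/50753469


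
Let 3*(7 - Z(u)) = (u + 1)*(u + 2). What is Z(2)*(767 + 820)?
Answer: 4761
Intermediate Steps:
Z(u) = 7 - (1 + u)*(2 + u)/3 (Z(u) = 7 - (u + 1)*(u + 2)/3 = 7 - (1 + u)*(2 + u)/3)
Z(2)*(767 + 820) = (19/3 - 1*2 - ⅓*2²)*(767 + 820) = (19/3 - 2 - ⅓*4)*1587 = (19/3 - 2 - 4/3)*1587 = 3*1587 = 4761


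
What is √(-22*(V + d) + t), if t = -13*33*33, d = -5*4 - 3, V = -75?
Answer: I*√12001 ≈ 109.55*I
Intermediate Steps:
d = -23 (d = -20 - 3 = -23)
t = -14157 (t = -429*33 = -14157)
√(-22*(V + d) + t) = √(-22*(-75 - 23) - 14157) = √(-22*(-98) - 14157) = √(2156 - 14157) = √(-12001) = I*√12001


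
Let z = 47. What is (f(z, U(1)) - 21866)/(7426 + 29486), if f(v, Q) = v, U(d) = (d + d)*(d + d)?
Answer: -7273/12304 ≈ -0.59111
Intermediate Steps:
U(d) = 4*d**2 (U(d) = (2*d)*(2*d) = 4*d**2)
(f(z, U(1)) - 21866)/(7426 + 29486) = (47 - 21866)/(7426 + 29486) = -21819/36912 = -21819*1/36912 = -7273/12304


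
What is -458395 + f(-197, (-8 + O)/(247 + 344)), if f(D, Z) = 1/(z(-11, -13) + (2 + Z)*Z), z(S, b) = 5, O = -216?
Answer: -702175070854/1531813 ≈ -4.5840e+5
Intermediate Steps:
f(D, Z) = 1/(5 + Z*(2 + Z)) (f(D, Z) = 1/(5 + (2 + Z)*Z) = 1/(5 + Z*(2 + Z)))
-458395 + f(-197, (-8 + O)/(247 + 344)) = -458395 + 1/(5 + ((-8 - 216)/(247 + 344))² + 2*((-8 - 216)/(247 + 344))) = -458395 + 1/(5 + (-224/591)² + 2*(-224/591)) = -458395 + 1/(5 + 50176/349281 - 448/591) = -458395 + 1/(1531813/349281) = -458395 + 349281/1531813 = -702175070854/1531813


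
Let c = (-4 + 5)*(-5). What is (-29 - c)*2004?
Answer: -48096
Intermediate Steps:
c = -5 (c = 1*(-5) = -5)
(-29 - c)*2004 = (-29 - 1*(-5))*2004 = (-29 + 5)*2004 = -24*2004 = -48096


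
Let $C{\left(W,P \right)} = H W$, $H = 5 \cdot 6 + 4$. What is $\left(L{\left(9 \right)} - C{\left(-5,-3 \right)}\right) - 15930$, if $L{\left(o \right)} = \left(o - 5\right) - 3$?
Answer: $-15759$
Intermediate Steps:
$L{\left(o \right)} = -8 + o$ ($L{\left(o \right)} = \left(-5 + o\right) - 3 = -8 + o$)
$H = 34$ ($H = 30 + 4 = 34$)
$C{\left(W,P \right)} = 34 W$
$\left(L{\left(9 \right)} - C{\left(-5,-3 \right)}\right) - 15930 = \left(\left(-8 + 9\right) - 34 \left(-5\right)\right) - 15930 = \left(1 - -170\right) - 15930 = \left(1 + 170\right) - 15930 = 171 - 15930 = -15759$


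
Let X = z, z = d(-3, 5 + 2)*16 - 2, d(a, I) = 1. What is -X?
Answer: -14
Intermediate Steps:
z = 14 (z = 1*16 - 2 = 16 - 2 = 14)
X = 14
-X = -1*14 = -14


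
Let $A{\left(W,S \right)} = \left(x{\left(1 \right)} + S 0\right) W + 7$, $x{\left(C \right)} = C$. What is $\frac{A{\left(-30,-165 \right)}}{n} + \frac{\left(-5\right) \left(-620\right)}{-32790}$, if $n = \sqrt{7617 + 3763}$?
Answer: $- \frac{310}{3279} - \frac{23 \sqrt{2845}}{5690} \approx -0.31014$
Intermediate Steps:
$n = 2 \sqrt{2845}$ ($n = \sqrt{11380} = 2 \sqrt{2845} \approx 106.68$)
$A{\left(W,S \right)} = 7 + W$ ($A{\left(W,S \right)} = \left(1 + S 0\right) W + 7 = \left(1 + 0\right) W + 7 = 1 W + 7 = W + 7 = 7 + W$)
$\frac{A{\left(-30,-165 \right)}}{n} + \frac{\left(-5\right) \left(-620\right)}{-32790} = \frac{7 - 30}{2 \sqrt{2845}} + \frac{\left(-5\right) \left(-620\right)}{-32790} = - 23 \frac{\sqrt{2845}}{5690} + 3100 \left(- \frac{1}{32790}\right) = - \frac{23 \sqrt{2845}}{5690} - \frac{310}{3279} = - \frac{310}{3279} - \frac{23 \sqrt{2845}}{5690}$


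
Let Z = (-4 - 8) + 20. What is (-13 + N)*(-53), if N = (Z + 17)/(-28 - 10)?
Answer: 27507/38 ≈ 723.87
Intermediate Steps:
Z = 8 (Z = -12 + 20 = 8)
N = -25/38 (N = (8 + 17)/(-28 - 10) = 25/(-38) = 25*(-1/38) = -25/38 ≈ -0.65790)
(-13 + N)*(-53) = (-13 - 25/38)*(-53) = -519/38*(-53) = 27507/38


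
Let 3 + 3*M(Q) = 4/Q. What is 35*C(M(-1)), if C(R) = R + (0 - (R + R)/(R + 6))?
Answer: -1225/33 ≈ -37.121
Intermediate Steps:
M(Q) = -1 + 4/(3*Q) (M(Q) = -1 + (4/Q)/3 = -1 + 4/(3*Q))
C(R) = R - 2*R/(6 + R) (C(R) = R + (0 - 2*R/(6 + R)) = R - 2*R/(6 + R))
35*C(M(-1)) = 35*(((4/3 - 1*(-1))/(-1))*(4 + (4/3 - 1*(-1))/(-1))/(6 + (4/3 - 1*(-1))/(-1))) = 35*((-(4/3 + 1))*(4 - (4/3 + 1))/(6 - (4/3 + 1))) = 35*((-1*7/3)*(4 - 1*7/3)/(6 - 1*7/3)) = 35*(-7*(4 - 7/3)/(3*(6 - 7/3))) = 35*(-7/3*5/3/11/3) = 35*(-7/3*3/11*5/3) = 35*(-35/33) = -1225/33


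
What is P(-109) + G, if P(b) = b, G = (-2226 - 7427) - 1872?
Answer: -11634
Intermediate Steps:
G = -11525 (G = -9653 - 1872 = -11525)
P(-109) + G = -109 - 11525 = -11634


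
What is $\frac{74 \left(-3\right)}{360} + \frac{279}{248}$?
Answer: $\frac{61}{120} \approx 0.50833$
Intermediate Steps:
$\frac{74 \left(-3\right)}{360} + \frac{279}{248} = \left(-222\right) \frac{1}{360} + 279 \cdot \frac{1}{248} = - \frac{37}{60} + \frac{9}{8} = \frac{61}{120}$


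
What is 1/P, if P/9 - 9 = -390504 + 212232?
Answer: -1/1604367 ≈ -6.2330e-7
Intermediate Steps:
P = -1604367 (P = 81 + 9*(-390504 + 212232) = 81 + 9*(-178272) = 81 - 1604448 = -1604367)
1/P = 1/(-1604367) = -1/1604367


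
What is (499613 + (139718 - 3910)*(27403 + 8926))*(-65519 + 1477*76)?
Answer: 230593167240185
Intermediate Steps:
(499613 + (139718 - 3910)*(27403 + 8926))*(-65519 + 1477*76) = (499613 + 135808*36329)*(-65519 + 112252) = (499613 + 4933768832)*46733 = 4934268445*46733 = 230593167240185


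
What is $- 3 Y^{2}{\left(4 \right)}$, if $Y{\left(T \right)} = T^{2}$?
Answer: $-768$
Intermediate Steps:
$- 3 Y^{2}{\left(4 \right)} = - 3 \left(4^{2}\right)^{2} = - 3 \cdot 16^{2} = \left(-3\right) 256 = -768$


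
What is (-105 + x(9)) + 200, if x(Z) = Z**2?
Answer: 176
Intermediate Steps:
(-105 + x(9)) + 200 = (-105 + 9**2) + 200 = (-105 + 81) + 200 = -24 + 200 = 176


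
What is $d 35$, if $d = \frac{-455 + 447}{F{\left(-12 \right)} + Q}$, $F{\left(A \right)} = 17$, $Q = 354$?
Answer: $- \frac{40}{53} \approx -0.75472$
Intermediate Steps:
$d = - \frac{8}{371}$ ($d = \frac{-455 + 447}{17 + 354} = - \frac{8}{371} \approx -0.021563$)
$d 35 = \left(- \frac{8}{371}\right) 35 = - \frac{40}{53}$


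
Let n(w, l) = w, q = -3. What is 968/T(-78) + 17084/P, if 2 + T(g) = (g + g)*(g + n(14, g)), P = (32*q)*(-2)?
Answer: 21339793/239568 ≈ 89.076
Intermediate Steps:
P = 192 (P = (32*(-3))*(-2) = -96*(-2) = 192)
T(g) = -2 + 2*g*(14 + g) (T(g) = -2 + (g + g)*(g + 14) = -2 + (2*g)*(14 + g) = -2 + 2*g*(14 + g))
968/T(-78) + 17084/P = 968/(-2 + 2*(-78)² + 28*(-78)) + 17084/192 = 968/(-2 + 2*6084 - 2184) + 17084*(1/192) = 968/(-2 + 12168 - 2184) + 4271/48 = 968/9982 + 4271/48 = 968*(1/9982) + 4271/48 = 484/4991 + 4271/48 = 21339793/239568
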